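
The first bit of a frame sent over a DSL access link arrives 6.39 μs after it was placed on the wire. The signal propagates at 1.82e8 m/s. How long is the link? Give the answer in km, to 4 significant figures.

d = s × t_prop = 182000000 × 6.39e-06 = 1.163 km.

1.163 km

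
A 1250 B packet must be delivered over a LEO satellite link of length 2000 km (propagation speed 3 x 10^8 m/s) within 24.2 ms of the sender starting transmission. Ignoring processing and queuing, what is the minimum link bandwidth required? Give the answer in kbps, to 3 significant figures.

570 kbps

L = 10000 bits.
Propagation delay = 2000000 / 300000000 = 6.66667 ms.
Transmission budget = 24.2 − 6.66667 = 17.5333 ms.
R ≥ L / t_tx = 10000 bits / 0.0175333 s = 570 kbps.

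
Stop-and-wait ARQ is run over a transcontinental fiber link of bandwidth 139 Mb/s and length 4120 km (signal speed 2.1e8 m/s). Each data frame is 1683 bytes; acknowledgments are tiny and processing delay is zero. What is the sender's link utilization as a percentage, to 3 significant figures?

t_tx = L/R = 13464/139000000 = 9.68633e-05 s.
t_prop = 4120000/210000000 = 0.019619 s; RTT = 0.0392381 s.
Cycle = t_tx + RTT = 0.039335 s.
Utilization = t_tx / cycle = 9.68633e-05/0.039335 = 0.246 %.

0.246 %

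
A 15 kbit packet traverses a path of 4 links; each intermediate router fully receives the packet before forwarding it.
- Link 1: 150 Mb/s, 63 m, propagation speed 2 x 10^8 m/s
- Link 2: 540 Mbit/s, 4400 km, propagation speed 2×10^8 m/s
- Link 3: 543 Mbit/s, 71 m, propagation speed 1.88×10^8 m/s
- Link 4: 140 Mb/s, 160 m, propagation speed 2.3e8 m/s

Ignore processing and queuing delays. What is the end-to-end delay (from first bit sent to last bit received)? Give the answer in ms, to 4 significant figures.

22.26 ms

L = 15000 bits.
Transmission delays (L/R per hop): 0.1, 0.0277778, 0.0276243, 0.107143 ms; sum = 0.262545 ms.
Propagation delays (d/s per hop): 0.000315, 22, 0.00037766, 0.000695652 ms; sum = 22.0014 ms.
End-to-end = 22.26 ms.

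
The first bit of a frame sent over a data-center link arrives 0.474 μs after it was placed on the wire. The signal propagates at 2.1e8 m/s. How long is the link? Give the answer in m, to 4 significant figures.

99.54 m

d = s × t_prop = 210000000 × 4.74e-07 = 99.54 m.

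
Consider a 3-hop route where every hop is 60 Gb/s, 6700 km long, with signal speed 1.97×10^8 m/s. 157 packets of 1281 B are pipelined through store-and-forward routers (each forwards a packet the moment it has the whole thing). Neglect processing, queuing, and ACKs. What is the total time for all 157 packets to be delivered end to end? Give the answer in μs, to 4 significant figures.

102100 μs

Per-hop transmission t_tx = L/R = 10248/60000000000 = 0.1708 μs.
Per-hop propagation t_prop = 6700000/197000000 = 34010.2 μs.
Pipeline fill: first packet needs 3·t_tx to clear all hops; remaining 156 packets each add one t_tx.
Total = (3+157-1)·t_tx + 3·t_prop = 159·0.1708 + 3·34010.2 = 102100 μs.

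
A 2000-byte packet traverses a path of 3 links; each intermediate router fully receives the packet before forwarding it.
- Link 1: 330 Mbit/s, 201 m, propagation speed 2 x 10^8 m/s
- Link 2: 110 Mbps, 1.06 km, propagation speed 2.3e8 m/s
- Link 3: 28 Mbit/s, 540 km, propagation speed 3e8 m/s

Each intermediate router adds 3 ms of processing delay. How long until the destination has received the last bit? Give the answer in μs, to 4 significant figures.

L = 2000 × 8 = 16000 bits.
Transmission delays (L/R per hop): 48.4848, 145.455, 571.429 μs; sum = 765.368 μs.
Propagation delays (d/s per hop): 1.005, 4.6087, 1800 μs; sum = 1805.61 μs.
Processing at 2 router(s): 2 × 3 ms = 6000 μs.
End-to-end = 8571 μs.

8571 μs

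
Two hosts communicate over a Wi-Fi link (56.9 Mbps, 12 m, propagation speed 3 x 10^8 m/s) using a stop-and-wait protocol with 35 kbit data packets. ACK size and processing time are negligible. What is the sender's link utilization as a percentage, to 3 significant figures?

100 %

t_tx = L/R = 35000/56900000 = 0.000615114 s.
t_prop = 12/300000000 = 4e-08 s; RTT = 8e-08 s.
Cycle = t_tx + RTT = 0.000615194 s.
Utilization = t_tx / cycle = 0.000615114/0.000615194 = 100 %.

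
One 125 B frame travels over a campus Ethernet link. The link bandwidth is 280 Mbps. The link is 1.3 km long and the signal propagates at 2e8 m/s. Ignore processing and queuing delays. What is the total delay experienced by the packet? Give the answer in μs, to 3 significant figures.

10.1 μs

L = 125 × 8 = 1000 bits.
Transmission delay = L/R = 1000 / 280000000 = 3.57143 μs.
Propagation delay = d/s = 1300 m / 200000000 m/s = 6.5 μs.
Total = 10.1 μs.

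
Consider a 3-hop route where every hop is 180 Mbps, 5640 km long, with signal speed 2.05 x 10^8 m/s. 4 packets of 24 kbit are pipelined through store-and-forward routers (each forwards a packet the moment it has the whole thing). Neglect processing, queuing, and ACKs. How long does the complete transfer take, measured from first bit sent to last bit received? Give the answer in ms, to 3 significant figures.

Per-hop transmission t_tx = L/R = 24000/180000000 = 0.133333 ms.
Per-hop propagation t_prop = 5640000/2.05e+08 = 27.5122 ms.
Pipeline fill: first packet needs 3·t_tx to clear all hops; remaining 3 packets each add one t_tx.
Total = (3+4-1)·t_tx + 3·t_prop = 6·0.133333 + 3·27.5122 = 83.3 ms.

83.3 ms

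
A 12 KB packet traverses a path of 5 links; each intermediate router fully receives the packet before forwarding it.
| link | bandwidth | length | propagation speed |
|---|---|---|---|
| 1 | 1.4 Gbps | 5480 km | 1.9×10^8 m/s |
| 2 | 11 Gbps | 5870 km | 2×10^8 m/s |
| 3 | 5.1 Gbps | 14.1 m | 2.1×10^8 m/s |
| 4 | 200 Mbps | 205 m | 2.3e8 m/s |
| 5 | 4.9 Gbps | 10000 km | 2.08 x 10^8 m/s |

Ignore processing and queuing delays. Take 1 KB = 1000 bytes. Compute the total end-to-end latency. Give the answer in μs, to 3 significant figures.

L = 96000 bits.
Transmission delays (L/R per hop): 68.5714, 8.72727, 18.8235, 480, 19.5918 μs; sum = 595.714 μs.
Propagation delays (d/s per hop): 28842.1, 29350, 0.0671429, 0.891304, 48076.9 μs; sum = 106270 μs.
End-to-end = 107000 μs.

107000 μs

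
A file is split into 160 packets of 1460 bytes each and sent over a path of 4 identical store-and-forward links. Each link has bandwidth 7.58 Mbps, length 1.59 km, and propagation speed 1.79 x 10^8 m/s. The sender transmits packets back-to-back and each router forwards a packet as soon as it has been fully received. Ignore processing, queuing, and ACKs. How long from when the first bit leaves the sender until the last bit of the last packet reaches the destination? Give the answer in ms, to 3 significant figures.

Per-hop transmission t_tx = L/R = 11680/7580000 = 1.5409 ms.
Per-hop propagation t_prop = 1590/179000000 = 0.00888268 ms.
Pipeline fill: first packet needs 4·t_tx to clear all hops; remaining 159 packets each add one t_tx.
Total = (4+160-1)·t_tx + 4·t_prop = 163·1.5409 + 4·0.00888268 = 251 ms.

251 ms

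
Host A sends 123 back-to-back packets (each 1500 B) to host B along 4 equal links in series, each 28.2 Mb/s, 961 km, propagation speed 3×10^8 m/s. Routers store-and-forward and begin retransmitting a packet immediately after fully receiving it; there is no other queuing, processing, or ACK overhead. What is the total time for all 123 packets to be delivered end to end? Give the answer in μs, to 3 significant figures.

Per-hop transmission t_tx = L/R = 12000/28200000 = 425.532 μs.
Per-hop propagation t_prop = 961000/300000000 = 3203.33 μs.
Pipeline fill: first packet needs 4·t_tx to clear all hops; remaining 122 packets each add one t_tx.
Total = (4+123-1)·t_tx + 4·t_prop = 126·425.532 + 4·3203.33 = 66400 μs.

66400 μs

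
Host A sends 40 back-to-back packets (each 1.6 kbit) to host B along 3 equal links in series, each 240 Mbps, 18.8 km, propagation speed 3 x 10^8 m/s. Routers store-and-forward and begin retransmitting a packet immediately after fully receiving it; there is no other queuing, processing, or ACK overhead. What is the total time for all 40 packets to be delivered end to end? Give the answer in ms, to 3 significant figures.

0.468 ms

Per-hop transmission t_tx = L/R = 1600/240000000 = 0.00666667 ms.
Per-hop propagation t_prop = 18800/300000000 = 0.0626667 ms.
Pipeline fill: first packet needs 3·t_tx to clear all hops; remaining 39 packets each add one t_tx.
Total = (3+40-1)·t_tx + 3·t_prop = 42·0.00666667 + 3·0.0626667 = 0.468 ms.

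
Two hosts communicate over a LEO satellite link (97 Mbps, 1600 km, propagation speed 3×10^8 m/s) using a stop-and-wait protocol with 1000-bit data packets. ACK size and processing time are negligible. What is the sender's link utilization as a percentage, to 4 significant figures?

0.09656 %

t_tx = L/R = 1000/97000000 = 1.03093e-05 s.
t_prop = 1600000/300000000 = 0.00533333 s; RTT = 0.0106667 s.
Cycle = t_tx + RTT = 0.010677 s.
Utilization = t_tx / cycle = 1.03093e-05/0.010677 = 0.09656 %.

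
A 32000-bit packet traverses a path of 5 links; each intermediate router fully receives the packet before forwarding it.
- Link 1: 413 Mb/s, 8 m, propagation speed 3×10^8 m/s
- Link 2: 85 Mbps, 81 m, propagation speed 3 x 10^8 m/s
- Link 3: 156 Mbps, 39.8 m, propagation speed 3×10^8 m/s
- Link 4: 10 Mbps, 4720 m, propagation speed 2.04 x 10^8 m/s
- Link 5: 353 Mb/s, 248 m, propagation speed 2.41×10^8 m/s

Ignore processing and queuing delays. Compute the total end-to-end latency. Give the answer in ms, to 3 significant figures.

Transmission delays (L/R per hop): 0.0774818, 0.376471, 0.205128, 3.2, 0.0906516 ms; sum = 3.94973 ms.
Propagation delays (d/s per hop): 2.66667e-05, 0.00027, 0.000132667, 0.0231373, 0.00102905 ms; sum = 0.0245956 ms.
End-to-end = 3.97 ms.

3.97 ms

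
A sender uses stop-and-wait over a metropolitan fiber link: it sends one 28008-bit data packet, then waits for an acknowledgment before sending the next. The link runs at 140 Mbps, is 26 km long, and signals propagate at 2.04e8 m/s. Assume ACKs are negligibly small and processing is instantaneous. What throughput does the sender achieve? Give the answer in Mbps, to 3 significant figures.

61.6 Mbps

t_tx = L/R = 28008/140000000 = 0.000200057 s.
t_prop = 26000/204000000 = 0.000127451 s; RTT = 0.000254902 s.
Cycle = t_tx + RTT = 0.000454959 s.
Throughput = L / cycle = 28008 / 0.000454959 = 61.6 Mbps.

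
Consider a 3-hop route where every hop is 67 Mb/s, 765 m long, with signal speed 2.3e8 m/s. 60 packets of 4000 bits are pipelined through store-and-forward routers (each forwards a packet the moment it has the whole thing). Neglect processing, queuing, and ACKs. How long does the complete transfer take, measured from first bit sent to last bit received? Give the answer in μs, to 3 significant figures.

Per-hop transmission t_tx = L/R = 4000/67000000 = 59.7015 μs.
Per-hop propagation t_prop = 765/2.3e+08 = 3.32609 μs.
Pipeline fill: first packet needs 3·t_tx to clear all hops; remaining 59 packets each add one t_tx.
Total = (3+60-1)·t_tx + 3·t_prop = 62·59.7015 + 3·3.32609 = 3710 μs.

3710 μs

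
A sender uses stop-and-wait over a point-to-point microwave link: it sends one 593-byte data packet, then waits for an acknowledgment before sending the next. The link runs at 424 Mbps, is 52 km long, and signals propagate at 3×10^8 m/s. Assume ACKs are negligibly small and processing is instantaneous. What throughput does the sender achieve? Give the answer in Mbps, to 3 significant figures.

13.3 Mbps

t_tx = L/R = 4744/424000000 = 1.11887e-05 s.
t_prop = 52000/300000000 = 0.000173333 s; RTT = 0.000346667 s.
Cycle = t_tx + RTT = 0.000357855 s.
Throughput = L / cycle = 4744 / 0.000357855 = 13.3 Mbps.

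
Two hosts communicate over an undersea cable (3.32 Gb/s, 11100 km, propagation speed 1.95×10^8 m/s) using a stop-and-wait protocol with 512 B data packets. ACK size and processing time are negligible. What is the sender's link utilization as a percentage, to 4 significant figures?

t_tx = L/R = 4096/3320000000 = 1.23373e-06 s.
t_prop = 11100000/195000000 = 0.0569231 s; RTT = 0.113846 s.
Cycle = t_tx + RTT = 0.113847 s.
Utilization = t_tx / cycle = 1.23373e-06/0.113847 = 0.001084 %.

0.001084 %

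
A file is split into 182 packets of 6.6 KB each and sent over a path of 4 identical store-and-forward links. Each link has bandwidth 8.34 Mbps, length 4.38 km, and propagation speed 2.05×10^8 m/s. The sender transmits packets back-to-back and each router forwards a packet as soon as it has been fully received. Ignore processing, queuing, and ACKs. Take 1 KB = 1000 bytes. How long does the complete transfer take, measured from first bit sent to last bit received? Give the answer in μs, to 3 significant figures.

1170000 μs

Per-hop transmission t_tx = L/R = 52800/8340000 = 6330.94 μs.
Per-hop propagation t_prop = 4380/2.05e+08 = 21.3659 μs.
Pipeline fill: first packet needs 4·t_tx to clear all hops; remaining 181 packets each add one t_tx.
Total = (4+182-1)·t_tx + 4·t_prop = 185·6330.94 + 4·21.3659 = 1170000 μs.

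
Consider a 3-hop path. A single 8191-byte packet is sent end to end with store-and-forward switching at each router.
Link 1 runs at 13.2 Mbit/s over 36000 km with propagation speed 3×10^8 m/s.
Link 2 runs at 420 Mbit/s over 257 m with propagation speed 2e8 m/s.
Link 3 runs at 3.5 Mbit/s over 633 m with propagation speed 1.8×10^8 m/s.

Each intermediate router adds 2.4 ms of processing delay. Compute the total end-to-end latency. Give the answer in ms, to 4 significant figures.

148.6 ms

L = 8191 × 8 = 65528 bits.
Transmission delays (L/R per hop): 4.96424, 0.156019, 18.7223 ms; sum = 23.8425 ms.
Propagation delays (d/s per hop): 120, 0.001285, 0.00351667 ms; sum = 120.005 ms.
Processing at 2 router(s): 2 × 2.4 ms = 4.8 ms.
End-to-end = 148.6 ms.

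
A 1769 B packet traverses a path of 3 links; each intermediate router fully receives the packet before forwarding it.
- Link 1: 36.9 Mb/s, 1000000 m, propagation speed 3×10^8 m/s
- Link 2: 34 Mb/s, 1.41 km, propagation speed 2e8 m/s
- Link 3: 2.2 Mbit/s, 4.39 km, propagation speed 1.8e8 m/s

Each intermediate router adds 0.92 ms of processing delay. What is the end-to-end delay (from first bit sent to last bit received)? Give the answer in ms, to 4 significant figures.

L = 1769 × 8 = 14152 bits.
Transmission delays (L/R per hop): 0.383523, 0.416235, 6.43273 ms; sum = 7.23249 ms.
Propagation delays (d/s per hop): 3.33333, 0.00705, 0.0243889 ms; sum = 3.36477 ms.
Processing at 2 router(s): 2 × 0.92 ms = 1.84 ms.
End-to-end = 12.44 ms.

12.44 ms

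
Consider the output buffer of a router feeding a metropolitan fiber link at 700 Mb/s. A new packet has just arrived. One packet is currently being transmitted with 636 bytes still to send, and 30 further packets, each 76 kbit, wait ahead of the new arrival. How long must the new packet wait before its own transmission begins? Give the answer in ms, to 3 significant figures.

3.26 ms

Each queued packet: L/R = 76000/700000000 = 0.108571 ms.
30 queued → 3.25714 ms.
Plus remaining 5088 bits of current packet: 0.00726857 ms.
Queuing delay = 3.26 ms.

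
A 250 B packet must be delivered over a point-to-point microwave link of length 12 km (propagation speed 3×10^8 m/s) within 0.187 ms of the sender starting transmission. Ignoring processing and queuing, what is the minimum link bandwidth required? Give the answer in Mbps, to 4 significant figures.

13.61 Mbps

L = 2000 bits.
Propagation delay = 12000 / 300000000 = 0.04 ms.
Transmission budget = 0.187 − 0.04 = 0.147 ms.
R ≥ L / t_tx = 2000 bits / 0.000147 s = 13.61 Mbps.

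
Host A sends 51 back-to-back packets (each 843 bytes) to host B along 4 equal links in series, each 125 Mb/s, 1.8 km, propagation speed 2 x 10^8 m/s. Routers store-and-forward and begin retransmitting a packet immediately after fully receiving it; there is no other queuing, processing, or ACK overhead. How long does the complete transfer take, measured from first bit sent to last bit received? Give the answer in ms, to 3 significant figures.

2.95 ms

Per-hop transmission t_tx = L/R = 6744/125000000 = 0.053952 ms.
Per-hop propagation t_prop = 1800/200000000 = 0.009 ms.
Pipeline fill: first packet needs 4·t_tx to clear all hops; remaining 50 packets each add one t_tx.
Total = (4+51-1)·t_tx + 4·t_prop = 54·0.053952 + 4·0.009 = 2.95 ms.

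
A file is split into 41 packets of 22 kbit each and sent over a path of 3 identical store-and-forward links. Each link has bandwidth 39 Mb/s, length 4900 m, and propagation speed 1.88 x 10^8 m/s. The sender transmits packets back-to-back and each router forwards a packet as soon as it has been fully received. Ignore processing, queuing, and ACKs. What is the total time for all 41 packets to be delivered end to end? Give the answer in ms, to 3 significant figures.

24.3 ms

Per-hop transmission t_tx = L/R = 22000/39000000 = 0.564103 ms.
Per-hop propagation t_prop = 4900/188000000 = 0.0260638 ms.
Pipeline fill: first packet needs 3·t_tx to clear all hops; remaining 40 packets each add one t_tx.
Total = (3+41-1)·t_tx + 3·t_prop = 43·0.564103 + 3·0.0260638 = 24.3 ms.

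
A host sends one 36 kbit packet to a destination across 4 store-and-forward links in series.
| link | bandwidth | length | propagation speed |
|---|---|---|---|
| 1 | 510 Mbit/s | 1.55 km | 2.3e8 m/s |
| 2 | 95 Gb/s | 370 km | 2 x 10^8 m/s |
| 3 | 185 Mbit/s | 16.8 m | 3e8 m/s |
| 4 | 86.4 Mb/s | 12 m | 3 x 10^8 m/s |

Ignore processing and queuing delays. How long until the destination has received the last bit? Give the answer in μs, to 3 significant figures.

2540 μs

L = 36000 bits.
Transmission delays (L/R per hop): 70.5882, 0.378947, 194.595, 416.667 μs; sum = 682.228 μs.
Propagation delays (d/s per hop): 6.73913, 1850, 0.056, 0.04 μs; sum = 1856.84 μs.
End-to-end = 2540 μs.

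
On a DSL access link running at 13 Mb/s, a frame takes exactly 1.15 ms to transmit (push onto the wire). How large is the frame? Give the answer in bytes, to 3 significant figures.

1870 bytes

L = R × t_tx = 13000000 b/s × 0.00115 s = 14950 bits.
In bytes: 14950 / 8 = 1870 bytes.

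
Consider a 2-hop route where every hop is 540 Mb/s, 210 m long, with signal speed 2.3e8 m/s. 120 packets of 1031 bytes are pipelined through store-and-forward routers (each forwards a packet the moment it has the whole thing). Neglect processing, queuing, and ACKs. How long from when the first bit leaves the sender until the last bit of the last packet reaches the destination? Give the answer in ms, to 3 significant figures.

Per-hop transmission t_tx = L/R = 8248/540000000 = 0.0152741 ms.
Per-hop propagation t_prop = 210/2.3e+08 = 0.000913043 ms.
Pipeline fill: first packet needs 2·t_tx to clear all hops; remaining 119 packets each add one t_tx.
Total = (2+120-1)·t_tx + 2·t_prop = 121·0.0152741 + 2·0.000913043 = 1.85 ms.

1.85 ms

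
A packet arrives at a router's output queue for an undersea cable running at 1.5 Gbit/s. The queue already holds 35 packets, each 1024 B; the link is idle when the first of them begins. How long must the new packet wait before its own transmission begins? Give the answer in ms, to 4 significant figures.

0.1911 ms

Each queued packet: L/R = 8192/1500000000 = 0.00546133 ms.
35 queued → 0.191147 ms.
Queuing delay = 0.1911 ms.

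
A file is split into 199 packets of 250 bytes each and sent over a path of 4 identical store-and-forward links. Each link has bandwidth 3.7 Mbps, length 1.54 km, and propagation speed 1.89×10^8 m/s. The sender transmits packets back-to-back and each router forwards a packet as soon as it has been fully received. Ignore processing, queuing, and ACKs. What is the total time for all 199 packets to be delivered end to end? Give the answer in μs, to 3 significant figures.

Per-hop transmission t_tx = L/R = 2000/3700000 = 540.541 μs.
Per-hop propagation t_prop = 1540/189000000 = 8.14815 μs.
Pipeline fill: first packet needs 4·t_tx to clear all hops; remaining 198 packets each add one t_tx.
Total = (4+199-1)·t_tx + 4·t_prop = 202·540.541 + 4·8.14815 = 109000 μs.

109000 μs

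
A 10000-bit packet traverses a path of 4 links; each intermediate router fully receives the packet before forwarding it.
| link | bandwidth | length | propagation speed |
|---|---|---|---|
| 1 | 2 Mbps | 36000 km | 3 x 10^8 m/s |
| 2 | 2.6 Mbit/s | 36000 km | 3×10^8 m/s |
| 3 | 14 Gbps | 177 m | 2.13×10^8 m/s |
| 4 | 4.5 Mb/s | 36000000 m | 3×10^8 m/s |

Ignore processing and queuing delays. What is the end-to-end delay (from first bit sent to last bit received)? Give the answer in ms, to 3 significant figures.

371 ms

Transmission delays (L/R per hop): 5, 3.84615, 0.000714286, 2.22222 ms; sum = 11.0691 ms.
Propagation delays (d/s per hop): 120, 120, 0.000830986, 120 ms; sum = 360.001 ms.
End-to-end = 371 ms.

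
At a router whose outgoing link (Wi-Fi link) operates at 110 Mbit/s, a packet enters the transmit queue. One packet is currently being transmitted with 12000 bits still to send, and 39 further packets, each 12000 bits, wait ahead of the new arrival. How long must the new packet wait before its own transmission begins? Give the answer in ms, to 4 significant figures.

Each queued packet: L/R = 12000/110000000 = 0.109091 ms.
39 queued → 4.25455 ms.
Plus remaining 12000 bits of current packet: 0.109091 ms.
Queuing delay = 4.364 ms.

4.364 ms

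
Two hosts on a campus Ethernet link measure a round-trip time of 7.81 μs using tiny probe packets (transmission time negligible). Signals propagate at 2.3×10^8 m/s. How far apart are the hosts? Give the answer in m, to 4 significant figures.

898.2 m

One-way propagation = RTT/2 = 3.905 μs.
d = s × t = 2.3e+08 × 3.905e-06 = 898.2 m.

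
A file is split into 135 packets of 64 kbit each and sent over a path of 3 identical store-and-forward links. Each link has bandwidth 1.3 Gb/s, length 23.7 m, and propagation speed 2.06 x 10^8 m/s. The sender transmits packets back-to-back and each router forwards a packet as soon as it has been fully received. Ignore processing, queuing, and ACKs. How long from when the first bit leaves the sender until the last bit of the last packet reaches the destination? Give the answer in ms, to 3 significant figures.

6.74 ms

Per-hop transmission t_tx = L/R = 64000/1300000000 = 0.0492308 ms.
Per-hop propagation t_prop = 23.7/206000000 = 0.000115049 ms.
Pipeline fill: first packet needs 3·t_tx to clear all hops; remaining 134 packets each add one t_tx.
Total = (3+135-1)·t_tx + 3·t_prop = 137·0.0492308 + 3·0.000115049 = 6.74 ms.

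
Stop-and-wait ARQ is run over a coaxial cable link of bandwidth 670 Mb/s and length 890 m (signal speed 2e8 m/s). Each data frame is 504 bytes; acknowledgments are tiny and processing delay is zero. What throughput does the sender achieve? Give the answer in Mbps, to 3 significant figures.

t_tx = L/R = 4032/670000000 = 6.01791e-06 s.
t_prop = 890/200000000 = 4.45e-06 s; RTT = 8.9e-06 s.
Cycle = t_tx + RTT = 1.49179e-05 s.
Throughput = L / cycle = 4032 / 1.49179e-05 = 270 Mbps.

270 Mbps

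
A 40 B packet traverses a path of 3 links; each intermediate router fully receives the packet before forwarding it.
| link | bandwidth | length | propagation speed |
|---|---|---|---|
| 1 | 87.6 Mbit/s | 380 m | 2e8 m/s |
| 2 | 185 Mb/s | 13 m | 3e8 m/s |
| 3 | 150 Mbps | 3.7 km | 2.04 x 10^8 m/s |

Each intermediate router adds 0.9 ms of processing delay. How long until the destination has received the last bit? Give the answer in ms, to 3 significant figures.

1.83 ms

L = 40 × 8 = 320 bits.
Transmission delays (L/R per hop): 0.00365297, 0.00172973, 0.00213333 ms; sum = 0.00751603 ms.
Propagation delays (d/s per hop): 0.0019, 4.33333e-05, 0.0181373 ms; sum = 0.0200806 ms.
Processing at 2 router(s): 2 × 0.9 ms = 1.8 ms.
End-to-end = 1.83 ms.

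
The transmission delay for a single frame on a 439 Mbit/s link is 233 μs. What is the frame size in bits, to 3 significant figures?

102000 bits

L = R × t_tx = 439000000 b/s × 0.000233 s = 102287 bits.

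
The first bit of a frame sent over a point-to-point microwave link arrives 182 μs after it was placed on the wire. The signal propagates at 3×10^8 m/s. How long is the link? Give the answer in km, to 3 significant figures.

54.6 km

d = s × t_prop = 300000000 × 0.000182 = 54.6 km.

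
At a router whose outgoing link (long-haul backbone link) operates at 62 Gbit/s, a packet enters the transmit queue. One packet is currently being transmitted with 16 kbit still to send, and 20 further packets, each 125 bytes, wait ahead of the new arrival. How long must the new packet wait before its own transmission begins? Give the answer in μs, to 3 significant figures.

Each queued packet: L/R = 1000/62000000000 = 0.016129 μs.
20 queued → 0.322581 μs.
Plus remaining 16000 bits of current packet: 0.258065 μs.
Queuing delay = 0.581 μs.

0.581 μs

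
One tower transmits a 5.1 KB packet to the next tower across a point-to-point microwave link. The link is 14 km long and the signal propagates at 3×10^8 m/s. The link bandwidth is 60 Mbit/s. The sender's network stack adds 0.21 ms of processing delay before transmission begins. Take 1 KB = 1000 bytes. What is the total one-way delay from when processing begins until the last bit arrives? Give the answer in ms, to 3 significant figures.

0.937 ms

L = 40800 bits.
Transmission delay = L/R = 40800 / 60000000 = 0.68 ms.
Propagation delay = d/s = 14000 m / 300000000 m/s = 0.0466667 ms.
Plus processing delay 0.21 ms = 0.21 ms.
Total = 0.937 ms.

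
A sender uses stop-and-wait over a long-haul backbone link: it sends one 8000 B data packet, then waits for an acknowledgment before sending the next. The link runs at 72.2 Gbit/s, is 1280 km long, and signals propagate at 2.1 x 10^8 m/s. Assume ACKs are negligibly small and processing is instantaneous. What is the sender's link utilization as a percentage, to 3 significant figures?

0.00727 %

t_tx = L/R = 64000/72200000000 = 8.86427e-07 s.
t_prop = 1280000/210000000 = 0.00609524 s; RTT = 0.0121905 s.
Cycle = t_tx + RTT = 0.0121914 s.
Utilization = t_tx / cycle = 8.86427e-07/0.0121914 = 0.00727 %.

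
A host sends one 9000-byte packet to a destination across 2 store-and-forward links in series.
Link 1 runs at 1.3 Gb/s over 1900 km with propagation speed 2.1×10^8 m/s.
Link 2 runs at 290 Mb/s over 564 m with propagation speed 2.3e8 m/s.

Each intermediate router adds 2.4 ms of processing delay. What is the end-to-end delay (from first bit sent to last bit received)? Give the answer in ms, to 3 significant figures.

11.8 ms

L = 9000 × 8 = 72000 bits.
Transmission delays (L/R per hop): 0.0553846, 0.248276 ms; sum = 0.30366 ms.
Propagation delays (d/s per hop): 9.04762, 0.00245217 ms; sum = 9.05007 ms.
Processing at 1 router(s): 1 × 2.4 ms = 2.4 ms.
End-to-end = 11.8 ms.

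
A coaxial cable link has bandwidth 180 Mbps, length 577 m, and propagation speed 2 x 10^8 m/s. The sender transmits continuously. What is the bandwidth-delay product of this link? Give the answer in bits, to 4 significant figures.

Propagation delay = 577 / 200000000 = 2.885e-06 s.
BDP = R × t_prop = 180000000 × 2.885e-06 = 519.3 bits.

519.3 bits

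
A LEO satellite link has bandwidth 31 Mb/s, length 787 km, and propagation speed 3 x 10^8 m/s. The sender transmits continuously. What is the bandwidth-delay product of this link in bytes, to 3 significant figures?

10200 bytes

Propagation delay = 787000 / 300000000 = 0.00262333 s.
BDP = R × t_prop = 31000000 × 0.00262333 = 81323.3 bits.
In bytes: 81323.3/8 = 10200 bytes.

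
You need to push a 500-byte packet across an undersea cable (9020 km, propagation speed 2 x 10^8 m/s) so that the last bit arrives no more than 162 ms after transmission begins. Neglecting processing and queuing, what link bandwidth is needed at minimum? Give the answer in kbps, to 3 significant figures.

L = 4000 bits.
Propagation delay = 9020000 / 200000000 = 45.1 ms.
Transmission budget = 162 − 45.1 = 116.9 ms.
R ≥ L / t_tx = 4000 bits / 0.1169 s = 34.2 kbps.

34.2 kbps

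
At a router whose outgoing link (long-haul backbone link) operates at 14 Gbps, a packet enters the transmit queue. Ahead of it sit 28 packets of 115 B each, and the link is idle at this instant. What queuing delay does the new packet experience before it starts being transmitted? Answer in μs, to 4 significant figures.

Each queued packet: L/R = 920/14000000000 = 0.0657143 μs.
28 queued → 1.84 μs.
Queuing delay = 1.840 μs.

1.840 μs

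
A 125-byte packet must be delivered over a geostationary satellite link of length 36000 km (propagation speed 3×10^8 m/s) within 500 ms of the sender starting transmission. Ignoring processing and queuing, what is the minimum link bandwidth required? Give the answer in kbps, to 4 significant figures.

2.632 kbps

L = 1000 bits.
Propagation delay = 36000000 / 300000000 = 120 ms.
Transmission budget = 500 − 120 = 380 ms.
R ≥ L / t_tx = 1000 bits / 0.38 s = 2.632 kbps.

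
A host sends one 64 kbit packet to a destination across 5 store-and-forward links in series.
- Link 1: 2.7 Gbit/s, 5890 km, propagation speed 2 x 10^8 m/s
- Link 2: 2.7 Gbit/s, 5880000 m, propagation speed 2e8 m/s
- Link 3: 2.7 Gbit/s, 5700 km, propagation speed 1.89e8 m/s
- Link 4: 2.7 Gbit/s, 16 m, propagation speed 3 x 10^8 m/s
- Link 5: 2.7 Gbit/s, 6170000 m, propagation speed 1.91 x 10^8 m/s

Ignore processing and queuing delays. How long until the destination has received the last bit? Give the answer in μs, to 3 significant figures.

L = 64000 bits.
Transmission delay per hop = L/R = 64000/2700000000 = 23.7037 μs; 5 hops → 118.519 μs.
Propagation delays (d/s per hop): 29450, 29400, 30158.7, 0.0533333, 32303.7 μs; sum = 121312 μs.
End-to-end = 121000 μs.

121000 μs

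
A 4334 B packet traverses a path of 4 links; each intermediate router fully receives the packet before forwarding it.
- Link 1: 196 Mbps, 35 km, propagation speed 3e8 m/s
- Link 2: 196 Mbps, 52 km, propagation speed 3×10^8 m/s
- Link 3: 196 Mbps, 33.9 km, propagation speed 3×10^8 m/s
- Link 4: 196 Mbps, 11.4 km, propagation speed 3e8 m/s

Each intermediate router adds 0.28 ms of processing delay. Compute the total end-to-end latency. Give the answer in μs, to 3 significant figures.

1990 μs

L = 4334 × 8 = 34672 bits.
Transmission delay per hop = L/R = 34672/196000000 = 176.898 μs; 4 hops → 707.592 μs.
Propagation delays (d/s per hop): 116.667, 173.333, 113, 38 μs; sum = 441 μs.
Processing at 3 router(s): 3 × 0.28 ms = 840 μs.
End-to-end = 1990 μs.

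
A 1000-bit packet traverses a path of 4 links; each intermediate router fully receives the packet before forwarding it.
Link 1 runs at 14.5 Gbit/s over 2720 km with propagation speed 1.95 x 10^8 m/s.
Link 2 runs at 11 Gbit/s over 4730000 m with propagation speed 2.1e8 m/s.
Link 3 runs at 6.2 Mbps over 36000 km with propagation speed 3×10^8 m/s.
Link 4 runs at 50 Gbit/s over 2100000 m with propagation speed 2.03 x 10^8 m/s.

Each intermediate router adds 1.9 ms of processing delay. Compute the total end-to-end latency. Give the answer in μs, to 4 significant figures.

172700 μs

Transmission delays (L/R per hop): 0.0689655, 0.0909091, 161.29, 0.02 μs; sum = 161.47 μs.
Propagation delays (d/s per hop): 13948.7, 22523.8, 120000, 10344.8 μs; sum = 166817 μs.
Processing at 3 router(s): 3 × 1.9 ms = 5700 μs.
End-to-end = 172700 μs.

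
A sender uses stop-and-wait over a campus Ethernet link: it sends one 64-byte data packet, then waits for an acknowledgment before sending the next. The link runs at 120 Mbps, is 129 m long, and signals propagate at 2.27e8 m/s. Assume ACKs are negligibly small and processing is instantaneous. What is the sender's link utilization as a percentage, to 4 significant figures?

78.97 %

t_tx = L/R = 512/120000000 = 4.26667e-06 s.
t_prop = 129/227000000 = 5.68282e-07 s; RTT = 1.13656e-06 s.
Cycle = t_tx + RTT = 5.40323e-06 s.
Utilization = t_tx / cycle = 4.26667e-06/5.40323e-06 = 78.97 %.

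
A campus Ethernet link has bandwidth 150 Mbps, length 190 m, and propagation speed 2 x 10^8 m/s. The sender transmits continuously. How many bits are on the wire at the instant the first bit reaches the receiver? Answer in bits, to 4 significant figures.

Propagation delay = 190 / 200000000 = 9.5e-07 s.
BDP = R × t_prop = 150000000 × 9.5e-07 = 142.5 bits.

142.5 bits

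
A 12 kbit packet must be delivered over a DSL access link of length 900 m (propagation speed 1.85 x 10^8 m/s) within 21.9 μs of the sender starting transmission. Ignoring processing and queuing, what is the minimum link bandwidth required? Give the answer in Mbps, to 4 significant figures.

704.4 Mbps

Propagation delay = 900 / 185000000 = 4.86486 μs.
Transmission budget = 21.9 − 4.86486 = 17.0351 μs.
R ≥ L / t_tx = 12000 bits / 1.70351e-05 s = 704.4 Mbps.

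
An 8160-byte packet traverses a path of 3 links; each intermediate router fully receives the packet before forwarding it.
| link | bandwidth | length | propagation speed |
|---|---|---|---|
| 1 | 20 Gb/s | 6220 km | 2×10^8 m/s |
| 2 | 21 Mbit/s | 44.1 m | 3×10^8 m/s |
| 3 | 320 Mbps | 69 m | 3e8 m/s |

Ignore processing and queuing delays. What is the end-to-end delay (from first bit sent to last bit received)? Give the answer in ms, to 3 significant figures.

34.4 ms

L = 8160 × 8 = 65280 bits.
Transmission delays (L/R per hop): 0.003264, 3.10857, 0.204 ms; sum = 3.31584 ms.
Propagation delays (d/s per hop): 31.1, 0.000147, 0.00023 ms; sum = 31.1004 ms.
End-to-end = 34.4 ms.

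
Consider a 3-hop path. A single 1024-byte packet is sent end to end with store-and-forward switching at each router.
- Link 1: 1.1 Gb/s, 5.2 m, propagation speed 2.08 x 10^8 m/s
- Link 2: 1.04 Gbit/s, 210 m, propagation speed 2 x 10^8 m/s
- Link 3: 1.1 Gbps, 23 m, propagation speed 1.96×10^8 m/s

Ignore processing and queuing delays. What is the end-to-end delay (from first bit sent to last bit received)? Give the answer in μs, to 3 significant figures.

L = 1024 × 8 = 8192 bits.
Transmission delays (L/R per hop): 7.44727, 7.87692, 7.44727 μs; sum = 22.7715 μs.
Propagation delays (d/s per hop): 0.025, 1.05, 0.117347 μs; sum = 1.19235 μs.
End-to-end = 24.0 μs.

24.0 μs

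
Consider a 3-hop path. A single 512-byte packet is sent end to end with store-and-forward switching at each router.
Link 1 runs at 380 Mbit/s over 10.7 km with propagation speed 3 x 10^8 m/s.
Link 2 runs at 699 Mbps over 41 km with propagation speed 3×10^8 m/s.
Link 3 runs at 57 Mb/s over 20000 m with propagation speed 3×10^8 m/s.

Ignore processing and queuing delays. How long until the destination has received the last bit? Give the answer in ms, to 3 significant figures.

0.327 ms

L = 512 × 8 = 4096 bits.
Transmission delays (L/R per hop): 0.0107789, 0.0058598, 0.0718596 ms; sum = 0.0884984 ms.
Propagation delays (d/s per hop): 0.0356667, 0.136667, 0.0666667 ms; sum = 0.239 ms.
End-to-end = 0.327 ms.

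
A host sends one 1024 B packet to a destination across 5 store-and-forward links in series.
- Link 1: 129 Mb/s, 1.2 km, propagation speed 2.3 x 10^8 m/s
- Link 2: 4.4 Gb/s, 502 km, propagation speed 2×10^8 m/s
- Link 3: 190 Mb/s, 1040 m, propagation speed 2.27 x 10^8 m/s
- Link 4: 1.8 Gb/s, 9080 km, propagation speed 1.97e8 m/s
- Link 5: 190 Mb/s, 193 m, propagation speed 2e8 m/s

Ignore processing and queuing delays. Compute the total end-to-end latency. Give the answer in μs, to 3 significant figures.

L = 1024 × 8 = 8192 bits.
Transmission delays (L/R per hop): 63.5039, 1.86182, 43.1158, 4.55111, 43.1158 μs; sum = 156.148 μs.
Propagation delays (d/s per hop): 5.21739, 2510, 4.5815, 46091.4, 0.965 μs; sum = 48612.1 μs.
End-to-end = 48800 μs.

48800 μs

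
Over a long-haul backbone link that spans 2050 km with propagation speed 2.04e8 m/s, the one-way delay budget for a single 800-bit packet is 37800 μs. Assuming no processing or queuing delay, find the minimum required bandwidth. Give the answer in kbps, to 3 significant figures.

28.8 kbps

Propagation delay = 2050000 / 204000000 = 10049 μs.
Transmission budget = 37800 − 10049 = 27751 μs.
R ≥ L / t_tx = 800 bits / 0.027751 s = 28.8 kbps.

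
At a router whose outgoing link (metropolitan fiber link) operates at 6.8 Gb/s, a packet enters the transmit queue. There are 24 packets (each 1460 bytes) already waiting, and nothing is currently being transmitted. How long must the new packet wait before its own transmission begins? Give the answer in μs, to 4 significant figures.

Each queued packet: L/R = 11680/6800000000 = 1.71765 μs.
24 queued → 41.2235 μs.
Queuing delay = 41.22 μs.

41.22 μs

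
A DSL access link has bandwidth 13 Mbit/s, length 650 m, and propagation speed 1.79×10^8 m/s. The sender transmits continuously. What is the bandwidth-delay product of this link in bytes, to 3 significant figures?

5.90 bytes

Propagation delay = 650 / 179000000 = 3.63128e-06 s.
BDP = R × t_prop = 13000000 × 3.63128e-06 = 47.2067 bits.
In bytes: 47.2067/8 = 5.90 bytes.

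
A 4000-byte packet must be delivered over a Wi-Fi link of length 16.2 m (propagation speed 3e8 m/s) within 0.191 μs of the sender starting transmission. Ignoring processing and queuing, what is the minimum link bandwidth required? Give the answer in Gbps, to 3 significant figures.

234 Gbps

L = 32000 bits.
Propagation delay = 16.2 / 300000000 = 0.054 μs.
Transmission budget = 0.191 − 0.054 = 0.137 μs.
R ≥ L / t_tx = 32000 bits / 1.37e-07 s = 234 Gbps.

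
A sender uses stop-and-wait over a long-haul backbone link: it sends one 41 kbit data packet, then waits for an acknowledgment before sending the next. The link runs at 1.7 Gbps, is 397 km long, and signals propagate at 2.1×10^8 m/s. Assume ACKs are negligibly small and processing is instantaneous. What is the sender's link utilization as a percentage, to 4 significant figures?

0.6338 %

t_tx = L/R = 41000/1700000000 = 2.41176e-05 s.
t_prop = 397000/210000000 = 0.00189048 s; RTT = 0.00378095 s.
Cycle = t_tx + RTT = 0.00380507 s.
Utilization = t_tx / cycle = 2.41176e-05/0.00380507 = 0.6338 %.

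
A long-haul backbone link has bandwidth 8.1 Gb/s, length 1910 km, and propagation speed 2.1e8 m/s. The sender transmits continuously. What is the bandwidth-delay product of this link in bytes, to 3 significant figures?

9210000 bytes

Propagation delay = 1910000 / 210000000 = 0.00909524 s.
BDP = R × t_prop = 8100000000 × 0.00909524 = 73671400 bits.
In bytes: 73671400/8 = 9210000 bytes.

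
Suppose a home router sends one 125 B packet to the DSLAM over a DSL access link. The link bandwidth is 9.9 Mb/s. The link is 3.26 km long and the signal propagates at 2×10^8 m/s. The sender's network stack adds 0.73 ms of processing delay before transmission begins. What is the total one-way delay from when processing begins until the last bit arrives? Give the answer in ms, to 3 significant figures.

L = 125 × 8 = 1000 bits.
Transmission delay = L/R = 1000 / 9900000 = 0.10101 ms.
Propagation delay = d/s = 3260 m / 200000000 m/s = 0.0163 ms.
Plus processing delay 0.73 ms = 0.73 ms.
Total = 0.847 ms.

0.847 ms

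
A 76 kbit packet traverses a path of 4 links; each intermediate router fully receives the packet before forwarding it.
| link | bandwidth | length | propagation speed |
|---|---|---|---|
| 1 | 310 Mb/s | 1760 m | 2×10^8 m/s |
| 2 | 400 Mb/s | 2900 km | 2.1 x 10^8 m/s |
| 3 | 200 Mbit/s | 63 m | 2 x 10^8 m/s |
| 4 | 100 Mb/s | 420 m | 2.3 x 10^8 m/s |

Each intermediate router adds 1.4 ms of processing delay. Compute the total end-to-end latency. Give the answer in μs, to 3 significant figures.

L = 76000 bits.
Transmission delays (L/R per hop): 245.161, 190, 380, 760 μs; sum = 1575.16 μs.
Propagation delays (d/s per hop): 8.8, 13809.5, 0.315, 1.82609 μs; sum = 13820.5 μs.
Processing at 3 router(s): 3 × 1.4 ms = 4200 μs.
End-to-end = 19600 μs.

19600 μs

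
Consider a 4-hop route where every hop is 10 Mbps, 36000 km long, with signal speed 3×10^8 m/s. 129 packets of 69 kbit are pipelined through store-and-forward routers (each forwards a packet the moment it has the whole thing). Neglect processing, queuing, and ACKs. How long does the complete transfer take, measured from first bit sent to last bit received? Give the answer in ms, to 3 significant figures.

1390 ms

Per-hop transmission t_tx = L/R = 69000/10000000 = 6.9 ms.
Per-hop propagation t_prop = 36000000/300000000 = 120 ms.
Pipeline fill: first packet needs 4·t_tx to clear all hops; remaining 128 packets each add one t_tx.
Total = (4+129-1)·t_tx + 4·t_prop = 132·6.9 + 4·120 = 1390 ms.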